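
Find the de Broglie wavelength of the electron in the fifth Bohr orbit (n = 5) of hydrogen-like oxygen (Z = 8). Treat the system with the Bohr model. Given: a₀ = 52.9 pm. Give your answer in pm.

The Bohr quantisation condition is nλ = 2πr_n.
r_n = n²a₀/Z = 165 pm
λ = 2πr_n/n = 2π·165/5 = 208 pm

208 pm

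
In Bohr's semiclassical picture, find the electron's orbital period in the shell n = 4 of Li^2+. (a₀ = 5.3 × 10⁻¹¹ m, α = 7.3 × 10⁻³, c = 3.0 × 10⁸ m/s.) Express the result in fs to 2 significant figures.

1.1 fs

r = n²a₀/Z = 4²·5.3 × 10⁻¹¹/3 = 2.8 × 10⁻¹⁰ m
v = Zαc/n = 3·0.0073·3.0 × 10⁸/4 = 1.6 × 10⁶ m/s
T = 2πr/v = 1.1 × 10⁻¹⁵ s = 1.1 fs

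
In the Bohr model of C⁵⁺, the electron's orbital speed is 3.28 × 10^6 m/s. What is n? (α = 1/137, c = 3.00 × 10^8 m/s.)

v_n = Zαc/n ⇒ n = Zαc/v = 6 × 0.00730 × 3.00 × 10^8 / 3.28 × 10^6 ≈ 4.01
n = 4

4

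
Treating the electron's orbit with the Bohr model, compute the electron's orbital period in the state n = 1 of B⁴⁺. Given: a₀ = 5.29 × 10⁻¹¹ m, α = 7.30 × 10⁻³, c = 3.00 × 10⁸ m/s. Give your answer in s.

r = n²a₀/Z = 1²·5.29 × 10⁻¹¹/5 = 1.06 × 10⁻¹¹ m
v = Zαc/n = 5·0.00730·3.00 × 10⁸/1 = 1.09 × 10⁷ m/s
T = 2πr/v = 6.07 × 10⁻¹⁸ s

6.07 × 10⁻¹⁸ s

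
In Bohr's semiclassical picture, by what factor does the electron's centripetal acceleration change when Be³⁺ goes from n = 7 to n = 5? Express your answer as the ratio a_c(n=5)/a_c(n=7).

2401/625

a_c ∝ Z^3 · n^-4; with Z fixed, a_c ∝ n^-4.
a_c(n=5)/a_c(n=7) = (5/7)^-4 = 2401/625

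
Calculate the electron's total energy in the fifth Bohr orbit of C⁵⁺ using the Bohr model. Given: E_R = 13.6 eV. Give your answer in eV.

E_n = −E_R·Z²/n² = −13.6 × 6²/5² = -19.6 eV

-19.6 eV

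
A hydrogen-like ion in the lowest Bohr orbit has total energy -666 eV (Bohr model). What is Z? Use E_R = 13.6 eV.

E_n = −E_R Z²/n² ⇒ Z² = −E_n n²/E_R = 666 × 1² / 13.6 ≈ 48.97
Z = 7

7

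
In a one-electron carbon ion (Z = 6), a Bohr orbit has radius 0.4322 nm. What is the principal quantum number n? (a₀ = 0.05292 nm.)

r_n = n²a₀/Z ⇒ n² = rZ/a₀ = 0.4322 × 6 / 0.05292 ≈ 49.00
n = 7

7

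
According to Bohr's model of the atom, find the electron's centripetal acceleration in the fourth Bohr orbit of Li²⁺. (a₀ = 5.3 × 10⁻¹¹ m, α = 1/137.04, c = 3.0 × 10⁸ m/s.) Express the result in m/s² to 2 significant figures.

r = n²a₀/Z = 2.8 × 10⁻¹⁰ m, v = Zαc/n = 1.6 × 10⁶ m/s
a = v²/r = (1.6 × 10⁶)² / 2.8 × 10⁻¹⁰ = 9.5 × 10²¹ m/s²

9.5 × 10²¹ m/s²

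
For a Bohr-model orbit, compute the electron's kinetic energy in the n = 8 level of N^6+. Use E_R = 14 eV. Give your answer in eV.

For a Coulomb orbit the virial theorem gives K = −E_n.
E_n = −E_R·Z²/n², so K = E_R·Z²/n² = 14 × 7²/8² = 11 eV

11 eV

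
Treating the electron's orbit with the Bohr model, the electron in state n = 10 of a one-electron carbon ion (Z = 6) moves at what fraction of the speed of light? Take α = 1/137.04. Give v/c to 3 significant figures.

v_n = Zαc/n, so v/c = Zα/n = 6 × 0.00730 / 10 = 0.00438

0.00438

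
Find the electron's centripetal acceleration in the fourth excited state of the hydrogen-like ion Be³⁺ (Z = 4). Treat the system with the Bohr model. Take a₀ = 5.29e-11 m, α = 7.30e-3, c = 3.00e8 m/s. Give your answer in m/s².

r = n²a₀/Z = 3.31e-10 m, v = Zαc/n = 1.75e6 m/s
a = v²/r = (1.75e6)² / 3.31e-10 = 9.28e21 m/s²

9.28e21 m/s²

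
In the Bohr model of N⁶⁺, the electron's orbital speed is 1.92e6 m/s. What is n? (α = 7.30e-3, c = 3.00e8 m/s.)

8

v_n = Zαc/n ⇒ n = Zαc/v = 7 × 0.00730 × 3.00e8 / 1.92e6 ≈ 7.98
n = 8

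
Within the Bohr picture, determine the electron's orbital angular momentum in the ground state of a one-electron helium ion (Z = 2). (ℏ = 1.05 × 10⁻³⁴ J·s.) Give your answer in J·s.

1.05 × 10⁻³⁴ J·s

L_n = nℏ = 1 × 1.05 × 10⁻³⁴ = 1.05 × 10⁻³⁴ J·s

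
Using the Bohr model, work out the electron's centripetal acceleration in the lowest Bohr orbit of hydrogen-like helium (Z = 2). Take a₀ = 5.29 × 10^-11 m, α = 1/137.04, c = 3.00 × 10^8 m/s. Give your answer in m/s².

7.25 × 10^23 m/s²

r = n²a₀/Z = 2.65 × 10^-11 m, v = Zαc/n = 4.38 × 10^6 m/s
a = v²/r = (4.38 × 10^6)² / 2.65 × 10^-11 = 7.25 × 10^23 m/s²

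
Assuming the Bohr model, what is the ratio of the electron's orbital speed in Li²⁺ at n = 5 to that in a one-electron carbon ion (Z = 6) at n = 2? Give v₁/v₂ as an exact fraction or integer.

1/5

v ∝ Z^1 · n^-1
v₁/v₂ = (3/6)^1 · (5/2)^-1 = 1/5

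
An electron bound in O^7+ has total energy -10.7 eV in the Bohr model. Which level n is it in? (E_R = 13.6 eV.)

9

E_n = −E_R Z²/n² ⇒ n² = E_R Z²/(−E_n) = 13.6 × 8² / 10.7 ≈ 81.35
n = 9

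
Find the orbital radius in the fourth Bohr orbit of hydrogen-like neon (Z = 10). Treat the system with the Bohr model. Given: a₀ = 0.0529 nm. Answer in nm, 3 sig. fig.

r_n = n²a₀/Z = 4² × 0.0529 / 10
    = 16 × 0.0529 / 10 = 0.0846 nm

0.0846 nm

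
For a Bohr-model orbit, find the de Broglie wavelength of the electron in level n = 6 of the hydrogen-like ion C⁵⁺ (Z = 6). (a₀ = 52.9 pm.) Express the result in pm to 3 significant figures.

The Bohr quantisation condition is nλ = 2πr_n.
r_n = n²a₀/Z = 317 pm
λ = 2πr_n/n = 2π·317/6 = 332 pm

332 pm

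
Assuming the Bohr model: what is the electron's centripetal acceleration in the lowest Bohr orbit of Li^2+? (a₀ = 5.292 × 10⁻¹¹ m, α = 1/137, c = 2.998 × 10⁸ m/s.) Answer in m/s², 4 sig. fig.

r = n²a₀/Z = 1.764 × 10⁻¹¹ m, v = Zαc/n = 6.565 × 10⁶ m/s
a = v²/r = (6.565 × 10⁶)² / 1.764 × 10⁻¹¹ = 2.443 × 10²⁴ m/s²

2.443 × 10²⁴ m/s²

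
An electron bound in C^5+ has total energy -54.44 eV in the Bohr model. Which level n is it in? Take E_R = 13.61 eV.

3

E_n = −E_R Z²/n² ⇒ n² = E_R Z²/(−E_n) = 13.61 × 6² / 54.44 ≈ 9.00
n = 3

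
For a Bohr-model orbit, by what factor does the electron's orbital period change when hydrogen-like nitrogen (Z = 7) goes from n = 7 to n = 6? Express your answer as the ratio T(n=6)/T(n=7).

216/343

T ∝ Z^-2 · n^3; with Z fixed, T ∝ n^3.
T(n=6)/T(n=7) = (6/7)^3 = 216/343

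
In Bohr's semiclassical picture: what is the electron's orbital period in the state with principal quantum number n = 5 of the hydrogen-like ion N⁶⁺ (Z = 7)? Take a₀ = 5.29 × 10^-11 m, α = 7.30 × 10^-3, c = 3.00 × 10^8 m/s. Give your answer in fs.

r = n²a₀/Z = 5²·5.29 × 10^-11/7 = 1.89 × 10^-10 m
v = Zαc/n = 7·0.00730·3.00 × 10^8/5 = 3.07 × 10^6 m/s
T = 2πr/v = 3.87 × 10^-16 s = 0.387 fs

0.387 fs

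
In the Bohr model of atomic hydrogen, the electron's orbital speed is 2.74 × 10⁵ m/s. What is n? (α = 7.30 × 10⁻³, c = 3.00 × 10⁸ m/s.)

v_n = Zαc/n ⇒ n = Zαc/v = 1 × 0.00730 × 3.00 × 10⁸ / 2.74 × 10⁵ ≈ 7.99
n = 8

8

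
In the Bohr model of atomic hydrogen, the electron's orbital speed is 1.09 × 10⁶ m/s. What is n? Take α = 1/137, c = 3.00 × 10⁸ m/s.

v_n = Zαc/n ⇒ n = Zαc/v = 1 × 0.00730 × 3.00 × 10⁸ / 1.09 × 10⁶ ≈ 2.01
n = 2

2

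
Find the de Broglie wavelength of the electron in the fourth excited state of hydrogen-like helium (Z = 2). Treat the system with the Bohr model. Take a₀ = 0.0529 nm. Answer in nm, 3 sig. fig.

0.831 nm

The Bohr quantisation condition is nλ = 2πr_n.
r_n = n²a₀/Z = 0.661 nm
λ = 2πr_n/n = 2π·0.661/5 = 0.831 nm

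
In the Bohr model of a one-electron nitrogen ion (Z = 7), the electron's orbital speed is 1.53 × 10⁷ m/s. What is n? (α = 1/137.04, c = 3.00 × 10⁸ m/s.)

1

v_n = Zαc/n ⇒ n = Zαc/v = 7 × 0.00730 × 3.00 × 10⁸ / 1.53 × 10⁷ ≈ 1.00
n = 1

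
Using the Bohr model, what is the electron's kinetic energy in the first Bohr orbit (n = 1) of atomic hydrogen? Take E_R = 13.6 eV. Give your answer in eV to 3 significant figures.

13.6 eV

For a Coulomb orbit the virial theorem gives K = −E_n.
E_n = −E_R·Z²/n², so K = E_R·Z²/n² = 13.6 × 1²/1² = 13.6 eV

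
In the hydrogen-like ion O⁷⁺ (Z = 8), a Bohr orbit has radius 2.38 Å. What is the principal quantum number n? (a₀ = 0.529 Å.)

6

r_n = n²a₀/Z ⇒ n² = rZ/a₀ = 2.38 × 8 / 0.529 ≈ 35.99
n = 6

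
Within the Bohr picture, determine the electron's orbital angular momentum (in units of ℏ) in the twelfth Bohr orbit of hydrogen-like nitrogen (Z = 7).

12

L_n = nℏ, so L/ℏ = n = 12.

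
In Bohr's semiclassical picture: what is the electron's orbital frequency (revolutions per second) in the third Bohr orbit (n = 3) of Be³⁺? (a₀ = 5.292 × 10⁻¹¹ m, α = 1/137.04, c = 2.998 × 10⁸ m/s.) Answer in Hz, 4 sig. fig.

3.899 × 10¹⁵ Hz

r = n²a₀/Z = 1.191 × 10⁻¹⁰ m, v = Zαc/n = 2.917 × 10⁶ m/s
f = v/(2πr) = 3.899 × 10¹⁵ Hz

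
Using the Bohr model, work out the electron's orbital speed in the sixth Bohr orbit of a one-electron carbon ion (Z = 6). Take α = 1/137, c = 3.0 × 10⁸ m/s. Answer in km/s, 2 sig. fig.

v_n = Zαc/n = 6 × 0.0073 × 3.0 × 10⁸ / 6
    = 2200 km/s

2200 km/s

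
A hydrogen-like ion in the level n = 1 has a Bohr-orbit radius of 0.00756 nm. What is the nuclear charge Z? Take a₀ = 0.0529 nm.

7

r_n = n²a₀/Z ⇒ Z = n²a₀/r = 1² × 0.0529 / 0.00756 ≈ 7.00
Z = 7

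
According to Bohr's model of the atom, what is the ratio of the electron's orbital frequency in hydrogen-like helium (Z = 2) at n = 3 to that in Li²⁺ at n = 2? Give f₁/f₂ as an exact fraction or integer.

32/243

f ∝ Z^2 · n^-3
f₁/f₂ = (2/3)^2 · (3/2)^-3 = 32/243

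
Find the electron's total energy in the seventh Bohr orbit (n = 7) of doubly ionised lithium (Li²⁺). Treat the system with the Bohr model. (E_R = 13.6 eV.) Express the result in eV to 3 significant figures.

-2.50 eV

E_n = −E_R·Z²/n² = −13.6 × 3²/7² = -2.50 eV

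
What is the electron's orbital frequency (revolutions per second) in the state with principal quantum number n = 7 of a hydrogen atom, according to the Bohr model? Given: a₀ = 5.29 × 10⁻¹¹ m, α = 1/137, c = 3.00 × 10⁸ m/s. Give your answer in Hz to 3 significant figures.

r = n²a₀/Z = 2.59 × 10⁻⁹ m, v = Zαc/n = 3.13 × 10⁵ m/s
f = v/(2πr) = 1.92 × 10¹³ Hz

1.92 × 10¹³ Hz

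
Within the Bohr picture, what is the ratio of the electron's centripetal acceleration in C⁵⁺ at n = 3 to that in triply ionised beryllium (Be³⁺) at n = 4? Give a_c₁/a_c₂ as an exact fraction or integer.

a_c ∝ Z^3 · n^-4
a_c₁/a_c₂ = (6/4)^3 · (3/4)^-4 = 32/3

32/3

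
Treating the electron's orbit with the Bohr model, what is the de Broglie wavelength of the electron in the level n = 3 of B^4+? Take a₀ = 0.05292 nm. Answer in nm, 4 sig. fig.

0.1995 nm

The Bohr quantisation condition is nλ = 2πr_n.
r_n = n²a₀/Z = 0.09526 nm
λ = 2πr_n/n = 2π·0.09526/3 = 0.1995 nm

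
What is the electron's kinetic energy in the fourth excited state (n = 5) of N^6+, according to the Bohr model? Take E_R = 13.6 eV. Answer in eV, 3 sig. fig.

26.7 eV

For a Coulomb orbit the virial theorem gives K = −E_n.
E_n = −E_R·Z²/n², so K = E_R·Z²/n² = 13.6 × 7²/5² = 26.7 eV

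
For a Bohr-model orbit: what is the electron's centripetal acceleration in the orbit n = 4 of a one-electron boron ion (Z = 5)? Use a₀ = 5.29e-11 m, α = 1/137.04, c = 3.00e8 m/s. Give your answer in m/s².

r = n²a₀/Z = 1.69e-10 m, v = Zαc/n = 2.74e6 m/s
a = v²/r = (2.74e6)² / 1.69e-10 = 4.42e22 m/s²

4.42e22 m/s²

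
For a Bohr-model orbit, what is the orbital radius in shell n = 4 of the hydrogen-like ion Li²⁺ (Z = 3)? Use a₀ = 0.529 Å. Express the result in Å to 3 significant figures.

2.82 Å

r_n = n²a₀/Z = 4² × 0.529 / 3
    = 16 × 0.529 / 3 = 2.82 Å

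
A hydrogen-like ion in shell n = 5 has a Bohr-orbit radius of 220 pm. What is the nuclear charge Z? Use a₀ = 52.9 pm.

r_n = n²a₀/Z ⇒ Z = n²a₀/r = 5² × 52.9 / 220 ≈ 6.01
Z = 6

6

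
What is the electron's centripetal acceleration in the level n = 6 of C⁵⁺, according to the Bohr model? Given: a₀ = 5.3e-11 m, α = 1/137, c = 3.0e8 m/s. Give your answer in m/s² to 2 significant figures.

1.5e22 m/s²

r = n²a₀/Z = 3.2e-10 m, v = Zαc/n = 2.2e6 m/s
a = v²/r = (2.2e6)² / 3.2e-10 = 1.5e22 m/s²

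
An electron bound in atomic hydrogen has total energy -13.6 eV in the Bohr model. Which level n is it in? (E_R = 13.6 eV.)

1

E_n = −E_R Z²/n² ⇒ n² = E_R Z²/(−E_n) = 13.6 × 1² / 13.6 ≈ 1.00
n = 1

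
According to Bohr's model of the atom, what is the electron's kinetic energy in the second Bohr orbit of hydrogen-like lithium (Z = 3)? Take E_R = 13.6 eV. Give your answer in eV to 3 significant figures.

For a Coulomb orbit the virial theorem gives K = −E_n.
E_n = −E_R·Z²/n², so K = E_R·Z²/n² = 13.6 × 3²/2² = 30.6 eV

30.6 eV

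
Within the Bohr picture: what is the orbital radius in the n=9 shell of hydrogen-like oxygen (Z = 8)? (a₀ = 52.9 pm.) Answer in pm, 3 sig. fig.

r_n = n²a₀/Z = 9² × 52.9 / 8
    = 81 × 52.9 / 8 = 536 pm

536 pm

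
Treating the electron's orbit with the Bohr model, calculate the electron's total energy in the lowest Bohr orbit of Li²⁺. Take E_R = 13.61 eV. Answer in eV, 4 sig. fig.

-122.5 eV

E_n = −E_R·Z²/n² = −13.61 × 3²/1² = -122.5 eV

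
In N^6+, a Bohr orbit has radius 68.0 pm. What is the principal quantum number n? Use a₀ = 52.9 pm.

3

r_n = n²a₀/Z ⇒ n² = rZ/a₀ = 68.0 × 7 / 52.9 ≈ 9.00
n = 3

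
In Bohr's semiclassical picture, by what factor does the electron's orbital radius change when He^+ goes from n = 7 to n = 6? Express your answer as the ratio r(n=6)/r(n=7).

36/49

r ∝ Z^-1 · n^2; with Z fixed, r ∝ n^2.
r(n=6)/r(n=7) = (6/7)^2 = 36/49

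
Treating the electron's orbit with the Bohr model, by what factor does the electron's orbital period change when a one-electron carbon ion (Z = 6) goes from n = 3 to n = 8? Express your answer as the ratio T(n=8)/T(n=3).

T ∝ Z^-2 · n^3; with Z fixed, T ∝ n^3.
T(n=8)/T(n=3) = (8/3)^3 = 512/27

512/27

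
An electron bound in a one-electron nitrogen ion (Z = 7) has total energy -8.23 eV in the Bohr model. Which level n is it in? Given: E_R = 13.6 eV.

E_n = −E_R Z²/n² ⇒ n² = E_R Z²/(−E_n) = 13.6 × 7² / 8.23 ≈ 80.97
n = 9

9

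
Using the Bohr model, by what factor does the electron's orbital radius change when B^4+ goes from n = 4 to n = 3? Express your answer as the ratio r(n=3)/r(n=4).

9/16

r ∝ Z^-1 · n^2; with Z fixed, r ∝ n^2.
r(n=3)/r(n=4) = (3/4)^2 = 9/16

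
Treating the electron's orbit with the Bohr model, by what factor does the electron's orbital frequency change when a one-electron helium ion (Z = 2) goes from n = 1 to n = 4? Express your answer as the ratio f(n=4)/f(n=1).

f ∝ Z^2 · n^-3; with Z fixed, f ∝ n^-3.
f(n=4)/f(n=1) = (4/1)^-3 = 1/64

1/64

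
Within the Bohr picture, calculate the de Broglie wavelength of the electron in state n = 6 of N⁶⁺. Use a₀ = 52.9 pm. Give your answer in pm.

285 pm

The Bohr quantisation condition is nλ = 2πr_n.
r_n = n²a₀/Z = 272 pm
λ = 2πr_n/n = 2π·272/6 = 285 pm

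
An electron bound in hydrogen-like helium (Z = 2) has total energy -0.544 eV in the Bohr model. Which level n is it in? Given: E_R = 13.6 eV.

10

E_n = −E_R Z²/n² ⇒ n² = E_R Z²/(−E_n) = 13.6 × 2² / 0.544 ≈ 100.00
n = 10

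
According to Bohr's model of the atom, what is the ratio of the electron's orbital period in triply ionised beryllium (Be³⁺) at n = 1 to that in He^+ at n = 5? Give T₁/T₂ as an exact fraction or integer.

T ∝ Z^-2 · n^3
T₁/T₂ = (4/2)^-2 · (1/5)^3 = 1/500

1/500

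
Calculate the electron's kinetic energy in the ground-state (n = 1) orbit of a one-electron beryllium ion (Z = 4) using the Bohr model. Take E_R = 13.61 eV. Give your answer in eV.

217.8 eV

For a Coulomb orbit the virial theorem gives K = −E_n.
E_n = −E_R·Z²/n², so K = E_R·Z²/n² = 13.61 × 4²/1² = 217.8 eV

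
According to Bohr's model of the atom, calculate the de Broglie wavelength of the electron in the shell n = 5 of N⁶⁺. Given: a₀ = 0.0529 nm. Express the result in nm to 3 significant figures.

The Bohr quantisation condition is nλ = 2πr_n.
r_n = n²a₀/Z = 0.189 nm
λ = 2πr_n/n = 2π·0.189/5 = 0.237 nm

0.237 nm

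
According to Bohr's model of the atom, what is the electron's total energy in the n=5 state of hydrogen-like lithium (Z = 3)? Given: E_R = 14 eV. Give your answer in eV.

-5.0 eV

E_n = −E_R·Z²/n² = −14 × 3²/5² = -5.0 eV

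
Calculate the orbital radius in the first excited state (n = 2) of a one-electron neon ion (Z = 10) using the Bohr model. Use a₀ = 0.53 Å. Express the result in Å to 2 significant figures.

r_n = n²a₀/Z = 2² × 0.53 / 10
    = 4 × 0.53 / 10 = 0.21 Å

0.21 Å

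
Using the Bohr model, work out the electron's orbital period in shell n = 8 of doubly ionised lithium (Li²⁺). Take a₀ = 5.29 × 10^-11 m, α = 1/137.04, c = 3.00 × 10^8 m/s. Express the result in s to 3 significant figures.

r = n²a₀/Z = 8²·5.29 × 10^-11/3 = 1.13 × 10^-9 m
v = Zαc/n = 3·0.00730·3.00 × 10^8/8 = 8.21 × 10^5 m/s
T = 2πr/v = 8.64 × 10^-15 s

8.64 × 10^-15 s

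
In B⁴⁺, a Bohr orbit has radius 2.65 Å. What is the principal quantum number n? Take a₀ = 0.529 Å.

r_n = n²a₀/Z ⇒ n² = rZ/a₀ = 2.65 × 5 / 0.529 ≈ 25.05
n = 5

5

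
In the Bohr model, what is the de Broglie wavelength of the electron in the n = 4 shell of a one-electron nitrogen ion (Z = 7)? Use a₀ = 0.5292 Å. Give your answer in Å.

The Bohr quantisation condition is nλ = 2πr_n.
r_n = n²a₀/Z = 1.210 Å
λ = 2πr_n/n = 2π·1.210/4 = 1.900 Å

1.900 Å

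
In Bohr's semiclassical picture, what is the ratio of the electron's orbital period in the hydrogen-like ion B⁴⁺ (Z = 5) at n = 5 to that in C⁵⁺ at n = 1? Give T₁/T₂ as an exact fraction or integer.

T ∝ Z^-2 · n^3
T₁/T₂ = (5/6)^-2 · (5/1)^3 = 180

180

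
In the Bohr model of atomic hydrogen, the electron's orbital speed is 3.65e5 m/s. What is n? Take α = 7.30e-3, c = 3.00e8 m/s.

6

v_n = Zαc/n ⇒ n = Zαc/v = 1 × 0.00730 × 3.00e8 / 3.65e5 ≈ 6.00
n = 6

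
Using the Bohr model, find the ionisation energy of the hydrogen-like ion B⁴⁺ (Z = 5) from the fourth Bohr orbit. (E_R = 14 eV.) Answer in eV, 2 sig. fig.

22 eV

E_n = −E_R·Z²/n² = −14 × 5²/4² eV = -22 eV
Ionisation energy = −E_n = 22 eV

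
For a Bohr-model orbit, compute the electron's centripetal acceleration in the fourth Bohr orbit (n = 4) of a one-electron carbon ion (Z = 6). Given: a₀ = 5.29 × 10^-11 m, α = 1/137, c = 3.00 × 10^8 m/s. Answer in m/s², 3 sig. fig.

r = n²a₀/Z = 1.41 × 10^-10 m, v = Zαc/n = 3.28 × 10^6 m/s
a = v²/r = (3.28 × 10^6)² / 1.41 × 10^-10 = 7.65 × 10^22 m/s²

7.65 × 10^22 m/s²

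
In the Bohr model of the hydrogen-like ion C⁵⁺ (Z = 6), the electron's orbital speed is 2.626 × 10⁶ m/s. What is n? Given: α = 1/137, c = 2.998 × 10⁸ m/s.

5

v_n = Zαc/n ⇒ n = Zαc/v = 6 × 0.007299 × 2.998 × 10⁸ / 2.626 × 10⁶ ≈ 5.00
n = 5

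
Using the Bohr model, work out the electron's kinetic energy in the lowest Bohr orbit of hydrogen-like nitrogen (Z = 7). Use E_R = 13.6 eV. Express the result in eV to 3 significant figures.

For a Coulomb orbit the virial theorem gives K = −E_n.
E_n = −E_R·Z²/n², so K = E_R·Z²/n² = 13.6 × 7²/1² = 666 eV

666 eV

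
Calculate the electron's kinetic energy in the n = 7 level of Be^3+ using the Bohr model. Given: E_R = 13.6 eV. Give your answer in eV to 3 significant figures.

For a Coulomb orbit the virial theorem gives K = −E_n.
E_n = −E_R·Z²/n², so K = E_R·Z²/n² = 13.6 × 4²/7² = 4.44 eV

4.44 eV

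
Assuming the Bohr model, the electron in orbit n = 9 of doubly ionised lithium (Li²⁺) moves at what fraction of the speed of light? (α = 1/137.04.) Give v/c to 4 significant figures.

v_n = Zαc/n, so v/c = Zα/n = 3 × 0.007297 / 9 = 0.002432

0.002432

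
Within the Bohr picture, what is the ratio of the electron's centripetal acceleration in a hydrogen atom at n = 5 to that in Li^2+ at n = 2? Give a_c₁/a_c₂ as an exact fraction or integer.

16/16875

a_c ∝ Z^3 · n^-4
a_c₁/a_c₂ = (1/3)^3 · (5/2)^-4 = 16/16875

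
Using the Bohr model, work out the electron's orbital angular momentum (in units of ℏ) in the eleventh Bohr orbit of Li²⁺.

L_n = nℏ, so L/ℏ = n = 11.

11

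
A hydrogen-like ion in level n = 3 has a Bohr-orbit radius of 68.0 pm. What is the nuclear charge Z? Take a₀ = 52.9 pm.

r_n = n²a₀/Z ⇒ Z = n²a₀/r = 3² × 52.9 / 68.0 ≈ 7.00
Z = 7

7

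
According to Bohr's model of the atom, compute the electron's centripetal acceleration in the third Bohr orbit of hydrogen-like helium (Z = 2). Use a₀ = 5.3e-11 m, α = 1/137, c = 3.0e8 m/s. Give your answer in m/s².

r = n²a₀/Z = 2.4e-10 m, v = Zαc/n = 1.5e6 m/s
a = v²/r = (1.5e6)² / 2.4e-10 = 8.9e21 m/s²

8.9e21 m/s²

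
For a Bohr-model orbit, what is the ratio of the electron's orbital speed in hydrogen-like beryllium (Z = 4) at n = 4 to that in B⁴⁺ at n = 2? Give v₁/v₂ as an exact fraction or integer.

v ∝ Z^1 · n^-1
v₁/v₂ = (4/5)^1 · (4/2)^-1 = 2/5

2/5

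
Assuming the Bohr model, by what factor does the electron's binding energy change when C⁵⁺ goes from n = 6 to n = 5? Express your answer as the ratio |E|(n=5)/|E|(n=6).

|E| ∝ Z^2 · n^-2; with Z fixed, |E| ∝ n^-2.
|E|(n=5)/|E|(n=6) = (5/6)^-2 = 36/25

36/25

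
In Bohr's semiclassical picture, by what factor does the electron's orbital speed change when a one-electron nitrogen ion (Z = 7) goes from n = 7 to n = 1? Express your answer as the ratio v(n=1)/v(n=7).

7

v ∝ Z^1 · n^-1; with Z fixed, v ∝ n^-1.
v(n=1)/v(n=7) = (1/7)^-1 = 7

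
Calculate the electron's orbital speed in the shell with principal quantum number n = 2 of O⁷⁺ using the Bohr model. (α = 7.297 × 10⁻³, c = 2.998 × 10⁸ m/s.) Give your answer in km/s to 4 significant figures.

v_n = Zαc/n = 8 × 0.007297 × 2.998 × 10⁸ / 2
    = 8751 km/s

8751 km/s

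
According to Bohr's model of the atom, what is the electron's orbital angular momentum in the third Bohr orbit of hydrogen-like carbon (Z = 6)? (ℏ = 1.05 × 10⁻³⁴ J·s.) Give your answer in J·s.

L_n = nℏ = 3 × 1.05 × 10⁻³⁴ = 3.15 × 10⁻³⁴ J·s

3.15 × 10⁻³⁴ J·s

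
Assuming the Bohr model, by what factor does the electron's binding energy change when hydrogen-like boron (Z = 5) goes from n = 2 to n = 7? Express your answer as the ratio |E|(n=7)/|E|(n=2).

|E| ∝ Z^2 · n^-2; with Z fixed, |E| ∝ n^-2.
|E|(n=7)/|E|(n=2) = (7/2)^-2 = 4/49

4/49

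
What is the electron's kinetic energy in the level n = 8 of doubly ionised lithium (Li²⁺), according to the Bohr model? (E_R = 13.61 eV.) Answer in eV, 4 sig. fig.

For a Coulomb orbit the virial theorem gives K = −E_n.
E_n = −E_R·Z²/n², so K = E_R·Z²/n² = 13.61 × 3²/8² = 1.914 eV

1.914 eV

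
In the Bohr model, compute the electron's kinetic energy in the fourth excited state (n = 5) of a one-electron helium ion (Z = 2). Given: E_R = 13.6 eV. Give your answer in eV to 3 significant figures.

2.18 eV

For a Coulomb orbit the virial theorem gives K = −E_n.
E_n = −E_R·Z²/n², so K = E_R·Z²/n² = 13.6 × 2²/5² = 2.18 eV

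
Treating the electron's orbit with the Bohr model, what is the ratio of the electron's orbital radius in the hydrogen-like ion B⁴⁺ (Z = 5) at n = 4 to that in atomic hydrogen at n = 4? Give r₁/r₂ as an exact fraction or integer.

r ∝ Z^-1 · n^2
r₁/r₂ = (5/1)^-1 · (4/4)^2 = 1/5

1/5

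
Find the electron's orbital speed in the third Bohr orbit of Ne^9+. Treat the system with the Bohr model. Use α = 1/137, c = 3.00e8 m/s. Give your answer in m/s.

v_n = Zαc/n = 10 × 0.00730 × 3.00e8 / 3
    = 7.30e6 m/s

7.30e6 m/s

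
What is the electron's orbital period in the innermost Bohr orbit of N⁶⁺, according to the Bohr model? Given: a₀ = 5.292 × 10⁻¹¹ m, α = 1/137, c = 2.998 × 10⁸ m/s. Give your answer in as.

r = n²a₀/Z = 1²·5.292 × 10⁻¹¹/7 = 7.560 × 10⁻¹² m
v = Zαc/n = 7·0.007299·2.998 × 10⁸/1 = 1.532 × 10⁷ m/s
T = 2πr/v = 3.101 × 10⁻¹⁸ s = 3.101 as

3.101 as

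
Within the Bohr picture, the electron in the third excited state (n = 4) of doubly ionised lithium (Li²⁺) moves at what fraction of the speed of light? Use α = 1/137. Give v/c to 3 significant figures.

v_n = Zαc/n, so v/c = Zα/n = 3 × 0.00730 / 4 = 0.00547

0.00547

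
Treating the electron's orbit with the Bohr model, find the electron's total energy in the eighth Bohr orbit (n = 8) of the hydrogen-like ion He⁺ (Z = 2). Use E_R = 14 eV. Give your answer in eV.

-0.88 eV

E_n = −E_R·Z²/n² = −14 × 2²/8² = -0.88 eV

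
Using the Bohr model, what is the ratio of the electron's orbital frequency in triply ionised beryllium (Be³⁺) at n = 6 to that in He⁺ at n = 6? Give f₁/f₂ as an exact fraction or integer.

f ∝ Z^2 · n^-3
f₁/f₂ = (4/2)^2 · (6/6)^-3 = 4

4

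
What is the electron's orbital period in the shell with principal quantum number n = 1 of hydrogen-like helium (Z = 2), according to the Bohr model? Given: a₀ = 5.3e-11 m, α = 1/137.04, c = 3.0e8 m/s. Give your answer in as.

38 as

r = n²a₀/Z = 1²·5.3e-11/2 = 2.6e-11 m
v = Zαc/n = 2·0.0073·3.0e8/1 = 4.4e6 m/s
T = 2πr/v = 3.8e-17 s = 38 as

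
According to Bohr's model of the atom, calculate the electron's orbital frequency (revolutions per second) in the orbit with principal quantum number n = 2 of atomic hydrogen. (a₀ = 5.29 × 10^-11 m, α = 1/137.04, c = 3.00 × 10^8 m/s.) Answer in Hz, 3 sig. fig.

r = n²a₀/Z = 2.12 × 10^-10 m, v = Zαc/n = 1.09 × 10^6 m/s
f = v/(2πr) = 8.23 × 10^14 Hz

8.23 × 10^14 Hz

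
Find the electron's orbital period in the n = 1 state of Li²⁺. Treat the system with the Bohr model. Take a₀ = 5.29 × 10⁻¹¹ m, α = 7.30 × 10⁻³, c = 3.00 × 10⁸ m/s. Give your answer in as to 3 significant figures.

16.9 as

r = n²a₀/Z = 1²·5.29 × 10⁻¹¹/3 = 1.76 × 10⁻¹¹ m
v = Zαc/n = 3·0.00730·3.00 × 10⁸/1 = 6.57 × 10⁶ m/s
T = 2πr/v = 1.69 × 10⁻¹⁷ s = 16.9 as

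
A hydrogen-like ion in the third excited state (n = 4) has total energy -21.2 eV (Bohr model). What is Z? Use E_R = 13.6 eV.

E_n = −E_R Z²/n² ⇒ Z² = −E_n n²/E_R = 21.2 × 4² / 13.6 ≈ 24.94
Z = 5

5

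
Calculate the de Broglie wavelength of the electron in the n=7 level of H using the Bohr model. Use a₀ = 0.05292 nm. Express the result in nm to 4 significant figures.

2.328 nm

The Bohr quantisation condition is nλ = 2πr_n.
r_n = n²a₀/Z = 2.593 nm
λ = 2πr_n/n = 2π·2.593/7 = 2.328 nm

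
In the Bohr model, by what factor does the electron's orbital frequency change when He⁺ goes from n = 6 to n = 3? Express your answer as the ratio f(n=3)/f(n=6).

f ∝ Z^2 · n^-3; with Z fixed, f ∝ n^-3.
f(n=3)/f(n=6) = (3/6)^-3 = 8

8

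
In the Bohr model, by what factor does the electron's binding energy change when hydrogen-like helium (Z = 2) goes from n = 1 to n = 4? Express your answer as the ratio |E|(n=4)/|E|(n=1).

|E| ∝ Z^2 · n^-2; with Z fixed, |E| ∝ n^-2.
|E|(n=4)/|E|(n=1) = (4/1)^-2 = 1/16

1/16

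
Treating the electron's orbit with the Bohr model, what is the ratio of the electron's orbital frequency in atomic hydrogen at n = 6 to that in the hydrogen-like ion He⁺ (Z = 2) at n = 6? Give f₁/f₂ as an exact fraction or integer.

1/4

f ∝ Z^2 · n^-3
f₁/f₂ = (1/2)^2 · (6/6)^-3 = 1/4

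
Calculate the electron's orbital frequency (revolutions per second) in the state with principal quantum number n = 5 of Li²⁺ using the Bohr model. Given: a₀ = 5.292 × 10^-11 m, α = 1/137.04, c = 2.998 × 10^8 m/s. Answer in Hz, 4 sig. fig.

r = n²a₀/Z = 4.410 × 10^-10 m, v = Zαc/n = 1.313 × 10^6 m/s
f = v/(2πr) = 4.737 × 10^14 Hz

4.737 × 10^14 Hz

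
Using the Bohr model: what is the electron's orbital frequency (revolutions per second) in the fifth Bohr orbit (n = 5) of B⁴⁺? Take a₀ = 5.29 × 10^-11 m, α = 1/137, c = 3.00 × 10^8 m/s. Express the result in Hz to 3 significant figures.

1.32 × 10^15 Hz

r = n²a₀/Z = 2.64 × 10^-10 m, v = Zαc/n = 2.19 × 10^6 m/s
f = v/(2πr) = 1.32 × 10^15 Hz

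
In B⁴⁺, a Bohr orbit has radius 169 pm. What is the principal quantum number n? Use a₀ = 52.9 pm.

4

r_n = n²a₀/Z ⇒ n² = rZ/a₀ = 169 × 5 / 52.9 ≈ 15.97
n = 4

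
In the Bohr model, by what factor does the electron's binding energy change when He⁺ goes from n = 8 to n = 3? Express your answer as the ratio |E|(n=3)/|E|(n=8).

|E| ∝ Z^2 · n^-2; with Z fixed, |E| ∝ n^-2.
|E|(n=3)/|E|(n=8) = (3/8)^-2 = 64/9

64/9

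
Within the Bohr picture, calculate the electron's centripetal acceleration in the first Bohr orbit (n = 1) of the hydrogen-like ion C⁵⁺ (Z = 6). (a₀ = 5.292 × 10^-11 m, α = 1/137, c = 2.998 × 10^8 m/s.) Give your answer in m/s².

r = n²a₀/Z = 8.820 × 10^-12 m, v = Zαc/n = 1.313 × 10^7 m/s
a = v²/r = (1.313 × 10^7)² / 8.820 × 10^-12 = 1.955 × 10^25 m/s²

1.955 × 10^25 m/s²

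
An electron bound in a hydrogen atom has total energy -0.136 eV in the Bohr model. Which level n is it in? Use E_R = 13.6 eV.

E_n = −E_R Z²/n² ⇒ n² = E_R Z²/(−E_n) = 13.6 × 1² / 0.136 ≈ 100.00
n = 10

10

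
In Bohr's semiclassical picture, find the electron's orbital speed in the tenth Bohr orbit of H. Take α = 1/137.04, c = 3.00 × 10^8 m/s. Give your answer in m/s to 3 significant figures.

2.19 × 10^5 m/s

v_n = Zαc/n = 1 × 0.00730 × 3.00 × 10^8 / 10
    = 2.19 × 10^5 m/s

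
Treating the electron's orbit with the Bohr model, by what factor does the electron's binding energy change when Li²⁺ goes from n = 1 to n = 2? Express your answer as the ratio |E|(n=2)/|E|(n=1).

1/4

|E| ∝ Z^2 · n^-2; with Z fixed, |E| ∝ n^-2.
|E|(n=2)/|E|(n=1) = (2/1)^-2 = 1/4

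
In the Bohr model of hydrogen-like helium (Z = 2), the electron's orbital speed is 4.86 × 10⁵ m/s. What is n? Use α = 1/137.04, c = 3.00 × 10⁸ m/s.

9

v_n = Zαc/n ⇒ n = Zαc/v = 2 × 0.00730 × 3.00 × 10⁸ / 4.86 × 10⁵ ≈ 9.01
n = 9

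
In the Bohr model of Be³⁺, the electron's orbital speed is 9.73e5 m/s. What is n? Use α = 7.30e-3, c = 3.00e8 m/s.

v_n = Zαc/n ⇒ n = Zαc/v = 4 × 0.00730 × 3.00e8 / 9.73e5 ≈ 9.00
n = 9

9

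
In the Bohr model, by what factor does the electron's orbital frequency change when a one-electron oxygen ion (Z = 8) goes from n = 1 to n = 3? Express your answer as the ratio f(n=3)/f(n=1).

f ∝ Z^2 · n^-3; with Z fixed, f ∝ n^-3.
f(n=3)/f(n=1) = (3/1)^-3 = 1/27

1/27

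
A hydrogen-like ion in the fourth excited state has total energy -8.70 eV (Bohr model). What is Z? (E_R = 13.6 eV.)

4

E_n = −E_R Z²/n² ⇒ Z² = −E_n n²/E_R = 8.70 × 5² / 13.6 ≈ 15.99
Z = 4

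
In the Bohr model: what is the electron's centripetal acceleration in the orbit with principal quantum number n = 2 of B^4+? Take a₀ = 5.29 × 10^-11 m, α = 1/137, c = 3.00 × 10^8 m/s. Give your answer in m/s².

r = n²a₀/Z = 4.23 × 10^-11 m, v = Zαc/n = 5.47 × 10^6 m/s
a = v²/r = (5.47 × 10^6)² / 4.23 × 10^-11 = 7.08 × 10^23 m/s²

7.08 × 10^23 m/s²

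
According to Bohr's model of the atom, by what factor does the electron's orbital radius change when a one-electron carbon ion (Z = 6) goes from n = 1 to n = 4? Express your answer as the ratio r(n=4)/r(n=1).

r ∝ Z^-1 · n^2; with Z fixed, r ∝ n^2.
r(n=4)/r(n=1) = (4/1)^2 = 16

16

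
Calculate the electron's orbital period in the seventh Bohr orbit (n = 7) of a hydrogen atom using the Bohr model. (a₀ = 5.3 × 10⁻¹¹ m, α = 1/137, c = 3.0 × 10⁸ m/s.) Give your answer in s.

5.2 × 10⁻¹⁴ s

r = n²a₀/Z = 7²·5.3 × 10⁻¹¹/1 = 2.6 × 10⁻⁹ m
v = Zαc/n = 1·0.0073·3.0 × 10⁸/7 = 3.1 × 10⁵ m/s
T = 2πr/v = 5.2 × 10⁻¹⁴ s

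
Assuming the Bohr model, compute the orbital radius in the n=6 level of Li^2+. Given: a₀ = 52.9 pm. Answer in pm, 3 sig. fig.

635 pm

r_n = n²a₀/Z = 6² × 52.9 / 3
    = 36 × 52.9 / 3 = 635 pm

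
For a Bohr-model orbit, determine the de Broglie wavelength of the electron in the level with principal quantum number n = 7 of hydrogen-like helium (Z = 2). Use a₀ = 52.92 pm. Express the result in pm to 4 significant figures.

The Bohr quantisation condition is nλ = 2πr_n.
r_n = n²a₀/Z = 1297 pm
λ = 2πr_n/n = 2π·1297/7 = 1164 pm

1164 pm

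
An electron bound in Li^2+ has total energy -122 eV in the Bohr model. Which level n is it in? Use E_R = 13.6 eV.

1

E_n = −E_R Z²/n² ⇒ n² = E_R Z²/(−E_n) = 13.6 × 3² / 122 ≈ 1.00
n = 1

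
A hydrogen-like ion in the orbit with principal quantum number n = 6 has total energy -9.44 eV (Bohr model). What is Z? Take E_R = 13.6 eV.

E_n = −E_R Z²/n² ⇒ Z² = −E_n n²/E_R = 9.44 × 6² / 13.6 ≈ 24.99
Z = 5

5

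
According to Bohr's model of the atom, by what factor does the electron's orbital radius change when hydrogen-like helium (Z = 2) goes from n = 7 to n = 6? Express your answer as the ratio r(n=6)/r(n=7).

r ∝ Z^-1 · n^2; with Z fixed, r ∝ n^2.
r(n=6)/r(n=7) = (6/7)^2 = 36/49

36/49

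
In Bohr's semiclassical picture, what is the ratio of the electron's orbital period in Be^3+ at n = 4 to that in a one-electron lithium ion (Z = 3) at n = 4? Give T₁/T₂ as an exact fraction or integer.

T ∝ Z^-2 · n^3
T₁/T₂ = (4/3)^-2 · (4/4)^3 = 9/16

9/16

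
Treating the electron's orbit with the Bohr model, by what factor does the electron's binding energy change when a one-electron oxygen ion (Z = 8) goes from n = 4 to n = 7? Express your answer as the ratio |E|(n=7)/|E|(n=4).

16/49

|E| ∝ Z^2 · n^-2; with Z fixed, |E| ∝ n^-2.
|E|(n=7)/|E|(n=4) = (7/4)^-2 = 16/49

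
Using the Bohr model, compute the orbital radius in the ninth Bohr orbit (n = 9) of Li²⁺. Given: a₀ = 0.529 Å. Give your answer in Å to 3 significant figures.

14.3 Å

r_n = n²a₀/Z = 9² × 0.529 / 3
    = 81 × 0.529 / 3 = 14.3 Å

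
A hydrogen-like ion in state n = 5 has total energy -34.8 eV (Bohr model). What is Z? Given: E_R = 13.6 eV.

E_n = −E_R Z²/n² ⇒ Z² = −E_n n²/E_R = 34.8 × 5² / 13.6 ≈ 63.97
Z = 8

8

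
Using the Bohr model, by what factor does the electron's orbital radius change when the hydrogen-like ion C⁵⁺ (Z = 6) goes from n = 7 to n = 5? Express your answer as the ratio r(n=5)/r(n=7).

25/49

r ∝ Z^-1 · n^2; with Z fixed, r ∝ n^2.
r(n=5)/r(n=7) = (5/7)^2 = 25/49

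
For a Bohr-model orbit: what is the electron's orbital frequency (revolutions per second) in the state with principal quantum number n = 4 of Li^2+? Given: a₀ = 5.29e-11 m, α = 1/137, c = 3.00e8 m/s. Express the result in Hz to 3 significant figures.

r = n²a₀/Z = 2.82e-10 m, v = Zαc/n = 1.64e6 m/s
f = v/(2πr) = 9.26e14 Hz

9.26e14 Hz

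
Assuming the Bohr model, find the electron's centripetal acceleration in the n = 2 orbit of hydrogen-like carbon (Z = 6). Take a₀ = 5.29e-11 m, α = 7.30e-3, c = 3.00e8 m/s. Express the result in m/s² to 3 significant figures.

1.22e24 m/s²

r = n²a₀/Z = 3.53e-11 m, v = Zαc/n = 6.57e6 m/s
a = v²/r = (6.57e6)² / 3.53e-11 = 1.22e24 m/s²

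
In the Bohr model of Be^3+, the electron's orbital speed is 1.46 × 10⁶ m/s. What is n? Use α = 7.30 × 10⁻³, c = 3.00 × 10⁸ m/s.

6

v_n = Zαc/n ⇒ n = Zαc/v = 4 × 0.00730 × 3.00 × 10⁸ / 1.46 × 10⁶ ≈ 6.00
n = 6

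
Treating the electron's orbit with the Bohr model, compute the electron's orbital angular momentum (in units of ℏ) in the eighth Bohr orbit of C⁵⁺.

8

L_n = nℏ, so L/ℏ = n = 8.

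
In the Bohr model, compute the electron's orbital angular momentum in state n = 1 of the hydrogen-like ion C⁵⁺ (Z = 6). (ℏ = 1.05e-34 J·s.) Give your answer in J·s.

L_n = nℏ = 1 × 1.05e-34 = 1.05e-34 J·s

1.05e-34 J·s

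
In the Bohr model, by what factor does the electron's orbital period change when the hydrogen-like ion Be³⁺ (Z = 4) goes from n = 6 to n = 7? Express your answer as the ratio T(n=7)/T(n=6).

343/216

T ∝ Z^-2 · n^3; with Z fixed, T ∝ n^3.
T(n=7)/T(n=6) = (7/6)^3 = 343/216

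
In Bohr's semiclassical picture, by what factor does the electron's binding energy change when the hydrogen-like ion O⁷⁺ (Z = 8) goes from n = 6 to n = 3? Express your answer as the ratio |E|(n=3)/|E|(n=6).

4

|E| ∝ Z^2 · n^-2; with Z fixed, |E| ∝ n^-2.
|E|(n=3)/|E|(n=6) = (3/6)^-2 = 4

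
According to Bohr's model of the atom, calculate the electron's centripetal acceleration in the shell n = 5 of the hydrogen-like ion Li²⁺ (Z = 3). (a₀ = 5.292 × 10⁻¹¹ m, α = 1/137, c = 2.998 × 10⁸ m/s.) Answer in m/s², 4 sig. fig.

r = n²a₀/Z = 4.410 × 10⁻¹⁰ m, v = Zαc/n = 1.313 × 10⁶ m/s
a = v²/r = (1.313 × 10⁶)² / 4.410 × 10⁻¹⁰ = 3.909 × 10²¹ m/s²

3.909 × 10²¹ m/s²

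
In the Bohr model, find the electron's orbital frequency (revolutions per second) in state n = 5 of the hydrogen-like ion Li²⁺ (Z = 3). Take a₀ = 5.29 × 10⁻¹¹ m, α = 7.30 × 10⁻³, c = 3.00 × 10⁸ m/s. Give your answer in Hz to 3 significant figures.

4.74 × 10¹⁴ Hz

r = n²a₀/Z = 4.41 × 10⁻¹⁰ m, v = Zαc/n = 1.31 × 10⁶ m/s
f = v/(2πr) = 4.74 × 10¹⁴ Hz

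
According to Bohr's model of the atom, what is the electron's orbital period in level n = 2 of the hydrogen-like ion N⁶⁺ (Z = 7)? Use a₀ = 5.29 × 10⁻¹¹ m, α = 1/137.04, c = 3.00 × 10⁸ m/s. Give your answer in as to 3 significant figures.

r = n²a₀/Z = 2²·5.29 × 10⁻¹¹/7 = 3.02 × 10⁻¹¹ m
v = Zαc/n = 7·0.00730·3.00 × 10⁸/2 = 7.66 × 10⁶ m/s
T = 2πr/v = 2.48 × 10⁻¹⁷ s = 24.8 as

24.8 as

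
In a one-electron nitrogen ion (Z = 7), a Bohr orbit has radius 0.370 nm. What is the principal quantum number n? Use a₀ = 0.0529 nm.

r_n = n²a₀/Z ⇒ n² = rZ/a₀ = 0.370 × 7 / 0.0529 ≈ 48.96
n = 7

7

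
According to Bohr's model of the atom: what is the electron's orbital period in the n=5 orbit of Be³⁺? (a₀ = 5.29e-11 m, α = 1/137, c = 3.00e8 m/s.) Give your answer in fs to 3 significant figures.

r = n²a₀/Z = 5²·5.29e-11/4 = 3.31e-10 m
v = Zαc/n = 4·0.00730·3.00e8/5 = 1.75e6 m/s
T = 2πr/v = 1.19e-15 s = 1.19 fs

1.19 fs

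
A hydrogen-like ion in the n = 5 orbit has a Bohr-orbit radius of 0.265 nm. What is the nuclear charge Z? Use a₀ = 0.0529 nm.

r_n = n²a₀/Z ⇒ Z = n²a₀/r = 5² × 0.0529 / 0.265 ≈ 4.99
Z = 5

5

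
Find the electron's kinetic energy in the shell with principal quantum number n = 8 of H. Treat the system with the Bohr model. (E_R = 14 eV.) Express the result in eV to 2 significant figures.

For a Coulomb orbit the virial theorem gives K = −E_n.
E_n = −E_R·Z²/n², so K = E_R·Z²/n² = 14 × 1²/8² = 0.22 eV

0.22 eV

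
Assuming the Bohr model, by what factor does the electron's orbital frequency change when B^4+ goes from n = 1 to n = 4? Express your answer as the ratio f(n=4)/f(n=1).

f ∝ Z^2 · n^-3; with Z fixed, f ∝ n^-3.
f(n=4)/f(n=1) = (4/1)^-3 = 1/64

1/64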